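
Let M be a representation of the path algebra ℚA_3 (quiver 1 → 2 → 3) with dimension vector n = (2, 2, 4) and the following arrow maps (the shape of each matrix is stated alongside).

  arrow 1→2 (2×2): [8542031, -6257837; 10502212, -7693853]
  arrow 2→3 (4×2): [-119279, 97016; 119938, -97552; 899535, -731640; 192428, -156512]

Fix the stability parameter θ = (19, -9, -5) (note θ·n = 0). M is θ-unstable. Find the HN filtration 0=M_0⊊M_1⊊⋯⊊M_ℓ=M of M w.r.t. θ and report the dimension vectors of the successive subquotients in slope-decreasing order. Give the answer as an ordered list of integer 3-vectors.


Interval decomposition of M: I[1,2], I[1,3], I[3,3]^3.
HN type (ℓ=3): μ^(1)=5; μ^(2)=5/3; μ^(3)=-5

((1, 1, 0); (1, 1, 1); (0, 0, 3))


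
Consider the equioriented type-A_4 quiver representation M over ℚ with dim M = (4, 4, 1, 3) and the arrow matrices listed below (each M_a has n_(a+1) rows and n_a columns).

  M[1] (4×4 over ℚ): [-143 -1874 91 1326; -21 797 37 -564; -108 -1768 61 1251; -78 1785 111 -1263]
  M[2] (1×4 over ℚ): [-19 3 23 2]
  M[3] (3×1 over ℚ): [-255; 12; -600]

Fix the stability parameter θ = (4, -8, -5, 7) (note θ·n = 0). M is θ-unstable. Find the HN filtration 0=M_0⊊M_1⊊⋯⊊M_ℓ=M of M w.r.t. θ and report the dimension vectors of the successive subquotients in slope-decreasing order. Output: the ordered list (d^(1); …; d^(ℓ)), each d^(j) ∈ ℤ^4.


Interval decomposition of M: I[1,1], I[1,2]^2, I[1,4], I[2,2], I[4,4]^2.
HN type (ℓ=5): μ^(1)=7; μ^(2)=4; μ^(3)=-2; μ^(4)=-3; μ^(5)=-8

((0, 0, 0, 3); (1, 0, 0, 0); (2, 2, 0, 0); (1, 1, 1, 0); (0, 1, 0, 0))


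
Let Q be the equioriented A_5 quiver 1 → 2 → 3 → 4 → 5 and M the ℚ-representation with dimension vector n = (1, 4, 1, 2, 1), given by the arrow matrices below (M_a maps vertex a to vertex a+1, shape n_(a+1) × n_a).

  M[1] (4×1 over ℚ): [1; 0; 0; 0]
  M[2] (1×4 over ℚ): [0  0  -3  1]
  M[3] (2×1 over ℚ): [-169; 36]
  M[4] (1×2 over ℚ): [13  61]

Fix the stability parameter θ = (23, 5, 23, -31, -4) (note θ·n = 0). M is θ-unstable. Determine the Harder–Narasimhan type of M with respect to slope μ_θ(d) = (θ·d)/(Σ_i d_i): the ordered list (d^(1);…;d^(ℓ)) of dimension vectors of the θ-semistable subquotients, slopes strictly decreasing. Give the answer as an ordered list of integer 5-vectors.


Barcode: M ≅ I[1,2], I[2,2]^2, I[2,5], I[4,4]. HN layers by μ_θ (4 steps, strictly decreasing):
  μ^(1)=14; μ^(2)=5; μ^(3)=-7/4; μ^(4)=-31

((1, 1, 0, 0, 0); (0, 2, 0, 0, 0); (0, 1, 1, 1, 1); (0, 0, 0, 1, 0))


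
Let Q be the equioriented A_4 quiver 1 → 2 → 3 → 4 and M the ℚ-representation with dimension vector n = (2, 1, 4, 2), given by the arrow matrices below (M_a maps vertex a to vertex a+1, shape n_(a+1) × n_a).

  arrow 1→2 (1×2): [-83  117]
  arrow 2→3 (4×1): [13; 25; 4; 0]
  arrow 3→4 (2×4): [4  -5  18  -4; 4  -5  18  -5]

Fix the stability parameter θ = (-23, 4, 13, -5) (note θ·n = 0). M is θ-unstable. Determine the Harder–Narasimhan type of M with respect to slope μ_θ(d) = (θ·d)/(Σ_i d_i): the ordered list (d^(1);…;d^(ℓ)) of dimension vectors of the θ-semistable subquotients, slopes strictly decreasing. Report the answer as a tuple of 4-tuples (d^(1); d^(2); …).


Barcode: M ≅ I[1,1], I[1,4], I[3,3]^2, I[3,4]. HN layers by μ_θ (3 steps, strictly decreasing):
  μ^(1)=13; μ^(2)=4; μ^(3)=-23

((0, 0, 2, 0); (0, 1, 2, 2); (2, 0, 0, 0))


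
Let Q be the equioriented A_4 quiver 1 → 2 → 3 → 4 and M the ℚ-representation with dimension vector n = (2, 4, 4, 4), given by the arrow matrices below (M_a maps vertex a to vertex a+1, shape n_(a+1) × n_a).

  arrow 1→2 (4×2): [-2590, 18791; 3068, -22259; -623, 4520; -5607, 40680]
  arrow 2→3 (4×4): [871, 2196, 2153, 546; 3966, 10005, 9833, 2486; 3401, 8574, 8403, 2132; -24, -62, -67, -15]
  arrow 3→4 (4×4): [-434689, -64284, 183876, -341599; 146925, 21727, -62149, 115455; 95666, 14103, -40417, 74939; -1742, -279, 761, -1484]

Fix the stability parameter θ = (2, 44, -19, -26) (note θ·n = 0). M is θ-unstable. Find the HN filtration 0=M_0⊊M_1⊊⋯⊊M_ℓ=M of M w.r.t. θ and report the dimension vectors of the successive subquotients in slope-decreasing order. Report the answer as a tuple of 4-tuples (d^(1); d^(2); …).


Via rank(M_{q-1}∘⋯∘M_p): M ≅ I[1,4]^2, I[2,2], I[2,4], I[3,4].
μ_θ-semistable layers: μ^(1)=44; μ^(2)=1/4; μ^(3)=-1/3; μ^(4)=-45/2

((0, 1, 0, 0); (2, 2, 2, 2); (0, 1, 1, 1); (0, 0, 1, 1))


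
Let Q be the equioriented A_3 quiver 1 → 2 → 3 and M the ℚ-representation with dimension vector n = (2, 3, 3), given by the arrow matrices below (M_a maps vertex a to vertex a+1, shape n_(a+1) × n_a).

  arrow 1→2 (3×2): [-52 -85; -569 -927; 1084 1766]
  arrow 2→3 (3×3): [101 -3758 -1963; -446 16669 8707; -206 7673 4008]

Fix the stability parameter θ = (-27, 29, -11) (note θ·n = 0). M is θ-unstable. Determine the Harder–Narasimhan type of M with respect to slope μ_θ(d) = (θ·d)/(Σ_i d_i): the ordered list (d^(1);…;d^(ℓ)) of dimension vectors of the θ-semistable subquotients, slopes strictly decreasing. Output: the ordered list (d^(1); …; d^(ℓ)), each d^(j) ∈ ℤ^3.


Interval decomposition of M: I[1,3]^2, I[2,3].
HN type (ℓ=2): μ^(1)=9; μ^(2)=-27

((0, 3, 3); (2, 0, 0))


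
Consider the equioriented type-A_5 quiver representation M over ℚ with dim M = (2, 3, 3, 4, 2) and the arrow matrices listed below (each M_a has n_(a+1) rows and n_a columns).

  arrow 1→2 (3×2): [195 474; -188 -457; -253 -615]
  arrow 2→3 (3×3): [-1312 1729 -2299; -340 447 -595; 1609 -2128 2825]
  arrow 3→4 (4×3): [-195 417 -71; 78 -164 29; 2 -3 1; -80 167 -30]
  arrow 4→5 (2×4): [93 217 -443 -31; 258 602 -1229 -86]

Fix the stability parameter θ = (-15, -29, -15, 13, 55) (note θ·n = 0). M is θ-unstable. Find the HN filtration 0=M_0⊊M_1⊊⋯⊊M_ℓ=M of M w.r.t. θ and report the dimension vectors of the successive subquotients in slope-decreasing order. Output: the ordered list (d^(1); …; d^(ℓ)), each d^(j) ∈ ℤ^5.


Interval decomposition of M: I[1,5]^2, I[2,4], I[4,4].
HN type (ℓ=5): μ^(1)=55; μ^(2)=13; μ^(3)=-15; μ^(4)=-22; μ^(5)=-29

((0, 0, 0, 0, 2); (0, 0, 0, 4, 0); (0, 0, 3, 0, 0); (2, 2, 0, 0, 0); (0, 1, 0, 0, 0))


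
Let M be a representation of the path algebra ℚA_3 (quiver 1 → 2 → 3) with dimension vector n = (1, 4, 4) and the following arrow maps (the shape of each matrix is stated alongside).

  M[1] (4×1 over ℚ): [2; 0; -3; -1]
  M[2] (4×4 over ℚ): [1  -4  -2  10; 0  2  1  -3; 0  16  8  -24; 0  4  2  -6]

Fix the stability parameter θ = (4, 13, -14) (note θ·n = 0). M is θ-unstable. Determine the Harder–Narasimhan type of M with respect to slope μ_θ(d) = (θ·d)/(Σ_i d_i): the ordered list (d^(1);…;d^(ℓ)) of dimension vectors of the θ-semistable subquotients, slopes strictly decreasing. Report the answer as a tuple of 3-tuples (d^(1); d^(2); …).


Barcode: M ≅ I[1,3], I[2,2]^2, I[2,3], I[3,3]^2. HN layers by μ_θ (4 steps, strictly decreasing):
  μ^(1)=13; μ^(2)=1; μ^(3)=-1/2; μ^(4)=-14

((0, 2, 0); (1, 1, 1); (0, 1, 1); (0, 0, 2))


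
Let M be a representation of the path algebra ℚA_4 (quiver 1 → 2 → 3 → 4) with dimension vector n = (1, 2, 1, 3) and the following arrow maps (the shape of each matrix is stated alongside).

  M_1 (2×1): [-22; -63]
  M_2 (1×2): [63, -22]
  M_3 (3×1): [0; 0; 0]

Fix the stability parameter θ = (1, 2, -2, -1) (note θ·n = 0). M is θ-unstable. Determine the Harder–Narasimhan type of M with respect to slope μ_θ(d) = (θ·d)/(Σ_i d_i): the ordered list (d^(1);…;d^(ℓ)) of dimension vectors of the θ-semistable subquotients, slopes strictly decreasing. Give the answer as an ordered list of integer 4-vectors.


Via rank(M_{q-1}∘⋯∘M_p): M ≅ I[1,2], I[2,3], I[4,4]^3.
μ_θ-semistable layers: μ^(1)=2; μ^(2)=1; μ^(3)=0; μ^(4)=-1

((0, 1, 0, 0); (1, 0, 0, 0); (0, 1, 1, 0); (0, 0, 0, 3))


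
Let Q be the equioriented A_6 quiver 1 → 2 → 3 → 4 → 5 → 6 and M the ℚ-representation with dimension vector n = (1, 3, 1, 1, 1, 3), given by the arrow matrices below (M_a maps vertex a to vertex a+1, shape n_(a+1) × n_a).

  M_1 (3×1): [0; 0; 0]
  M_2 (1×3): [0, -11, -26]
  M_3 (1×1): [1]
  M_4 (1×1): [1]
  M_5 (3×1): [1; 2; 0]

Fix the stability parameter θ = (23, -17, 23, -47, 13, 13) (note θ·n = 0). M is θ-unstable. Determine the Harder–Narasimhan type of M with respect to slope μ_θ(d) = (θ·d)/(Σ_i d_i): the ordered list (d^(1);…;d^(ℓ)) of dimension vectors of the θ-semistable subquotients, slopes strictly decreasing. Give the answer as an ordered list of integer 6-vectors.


Barcode: M ≅ I[1,1], I[2,2]^2, I[2,6], I[6,6]^2. HN layers by μ_θ (4 steps, strictly decreasing):
  μ^(1)=23; μ^(2)=13; μ^(3)=-12; μ^(4)=-17

((1, 0, 0, 0, 0, 0); (0, 0, 0, 0, 1, 3); (0, 0, 1, 1, 0, 0); (0, 3, 0, 0, 0, 0))


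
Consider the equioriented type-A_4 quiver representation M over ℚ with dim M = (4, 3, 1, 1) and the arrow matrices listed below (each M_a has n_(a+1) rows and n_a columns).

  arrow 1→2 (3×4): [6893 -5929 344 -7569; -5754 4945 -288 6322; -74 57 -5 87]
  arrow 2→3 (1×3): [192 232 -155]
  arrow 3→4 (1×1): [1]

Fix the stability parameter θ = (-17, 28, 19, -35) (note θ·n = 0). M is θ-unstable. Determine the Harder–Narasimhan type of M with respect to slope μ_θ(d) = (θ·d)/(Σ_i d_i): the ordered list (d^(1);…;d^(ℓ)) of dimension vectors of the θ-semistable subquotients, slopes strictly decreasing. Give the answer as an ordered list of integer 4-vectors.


Via rank(M_{q-1}∘⋯∘M_p): M ≅ I[1,1], I[1,2]^2, I[1,4].
μ_θ-semistable layers: μ^(1)=28; μ^(2)=4; μ^(3)=-17

((0, 2, 0, 0); (0, 1, 1, 1); (4, 0, 0, 0))


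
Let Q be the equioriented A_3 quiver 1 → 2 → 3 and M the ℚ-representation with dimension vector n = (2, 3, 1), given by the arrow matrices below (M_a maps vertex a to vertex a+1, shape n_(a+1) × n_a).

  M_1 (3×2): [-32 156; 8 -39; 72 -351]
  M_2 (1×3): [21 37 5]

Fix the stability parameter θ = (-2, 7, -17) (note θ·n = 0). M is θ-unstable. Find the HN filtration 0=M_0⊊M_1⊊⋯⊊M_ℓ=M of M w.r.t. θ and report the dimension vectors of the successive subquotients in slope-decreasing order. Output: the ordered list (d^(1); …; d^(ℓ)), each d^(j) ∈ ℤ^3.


Barcode: M ≅ I[1,1], I[1,3], I[2,2]^2. HN layers by μ_θ (3 steps, strictly decreasing):
  μ^(1)=7; μ^(2)=-2; μ^(3)=-4

((0, 2, 0); (1, 0, 0); (1, 1, 1))


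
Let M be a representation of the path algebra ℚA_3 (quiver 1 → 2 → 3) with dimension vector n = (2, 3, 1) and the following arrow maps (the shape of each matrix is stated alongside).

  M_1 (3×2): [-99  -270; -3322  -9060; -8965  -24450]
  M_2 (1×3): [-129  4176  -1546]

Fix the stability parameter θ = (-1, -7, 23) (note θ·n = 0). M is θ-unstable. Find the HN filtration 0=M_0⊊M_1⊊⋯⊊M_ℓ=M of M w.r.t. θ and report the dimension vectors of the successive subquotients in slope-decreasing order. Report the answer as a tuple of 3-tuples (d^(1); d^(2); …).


Barcode: M ≅ I[1,1], I[1,3], I[2,2]^2. HN layers by μ_θ (4 steps, strictly decreasing):
  μ^(1)=23; μ^(2)=-1; μ^(3)=-4; μ^(4)=-7

((0, 0, 1); (1, 0, 0); (1, 1, 0); (0, 2, 0))


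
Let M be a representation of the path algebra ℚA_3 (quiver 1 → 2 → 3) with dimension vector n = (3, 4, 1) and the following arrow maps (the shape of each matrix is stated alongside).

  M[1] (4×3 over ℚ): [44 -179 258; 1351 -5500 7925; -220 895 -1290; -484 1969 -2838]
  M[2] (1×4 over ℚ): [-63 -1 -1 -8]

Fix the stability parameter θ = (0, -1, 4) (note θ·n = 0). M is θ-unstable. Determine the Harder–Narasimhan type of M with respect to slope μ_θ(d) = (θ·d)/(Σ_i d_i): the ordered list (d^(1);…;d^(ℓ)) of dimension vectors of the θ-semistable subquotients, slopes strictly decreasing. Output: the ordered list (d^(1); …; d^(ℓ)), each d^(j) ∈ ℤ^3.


Barcode: M ≅ I[1,1], I[1,2], I[1,3], I[2,2]^2. HN layers by μ_θ (4 steps, strictly decreasing):
  μ^(1)=4; μ^(2)=0; μ^(3)=-1/2; μ^(4)=-1

((0, 0, 1); (1, 0, 0); (2, 2, 0); (0, 2, 0))


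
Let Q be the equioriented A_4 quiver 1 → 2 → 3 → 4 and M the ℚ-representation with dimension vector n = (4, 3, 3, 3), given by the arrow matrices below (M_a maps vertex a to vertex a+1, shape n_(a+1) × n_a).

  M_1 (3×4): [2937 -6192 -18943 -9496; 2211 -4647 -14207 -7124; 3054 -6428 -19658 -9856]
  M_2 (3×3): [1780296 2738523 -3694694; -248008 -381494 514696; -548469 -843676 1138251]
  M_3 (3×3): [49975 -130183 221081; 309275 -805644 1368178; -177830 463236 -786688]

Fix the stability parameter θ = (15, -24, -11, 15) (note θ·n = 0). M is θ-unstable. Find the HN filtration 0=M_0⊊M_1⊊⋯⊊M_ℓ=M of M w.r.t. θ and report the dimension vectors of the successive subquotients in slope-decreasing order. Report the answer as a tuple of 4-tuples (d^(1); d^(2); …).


Barcode: M ≅ I[1,1]^2, I[1,4]^2, I[2,3], I[4,4]. HN layers by μ_θ (4 steps, strictly decreasing):
  μ^(1)=15; μ^(2)=-20/3; μ^(3)=-11; μ^(4)=-24

((2, 0, 0, 3); (2, 2, 2, 0); (0, 0, 1, 0); (0, 1, 0, 0))


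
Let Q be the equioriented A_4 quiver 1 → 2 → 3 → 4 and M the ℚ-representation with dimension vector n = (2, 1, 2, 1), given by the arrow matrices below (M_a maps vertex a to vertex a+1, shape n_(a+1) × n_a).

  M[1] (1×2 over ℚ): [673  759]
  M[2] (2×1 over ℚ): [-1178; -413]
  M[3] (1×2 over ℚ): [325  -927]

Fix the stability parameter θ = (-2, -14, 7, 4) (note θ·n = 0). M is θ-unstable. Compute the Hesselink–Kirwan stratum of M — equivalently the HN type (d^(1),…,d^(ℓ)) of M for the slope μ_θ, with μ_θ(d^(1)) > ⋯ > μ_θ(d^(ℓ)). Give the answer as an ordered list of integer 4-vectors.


Barcode: M ≅ I[1,1], I[1,4], I[3,3]. HN layers by μ_θ (4 steps, strictly decreasing):
  μ^(1)=7; μ^(2)=11/2; μ^(3)=-2; μ^(4)=-8

((0, 0, 1, 0); (0, 0, 1, 1); (1, 0, 0, 0); (1, 1, 0, 0))


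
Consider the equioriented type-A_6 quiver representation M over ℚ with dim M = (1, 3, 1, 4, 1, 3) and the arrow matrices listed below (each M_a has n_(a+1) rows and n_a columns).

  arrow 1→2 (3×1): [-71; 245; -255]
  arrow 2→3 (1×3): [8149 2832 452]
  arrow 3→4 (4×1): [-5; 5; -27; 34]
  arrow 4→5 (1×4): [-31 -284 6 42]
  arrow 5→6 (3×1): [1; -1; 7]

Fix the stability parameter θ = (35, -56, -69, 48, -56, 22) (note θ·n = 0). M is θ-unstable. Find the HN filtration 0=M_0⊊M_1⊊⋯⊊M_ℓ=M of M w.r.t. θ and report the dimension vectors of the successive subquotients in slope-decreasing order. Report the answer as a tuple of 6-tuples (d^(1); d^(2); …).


Interval decomposition of M: I[1,6], I[2,2]^2, I[4,4]^3, I[6,6]^2.
HN type (ℓ=5): μ^(1)=48; μ^(2)=22; μ^(3)=-4; μ^(4)=-30; μ^(5)=-56

((0, 0, 0, 3, 0, 0); (0, 0, 0, 0, 0, 3); (0, 0, 0, 1, 1, 0); (1, 1, 1, 0, 0, 0); (0, 2, 0, 0, 0, 0))


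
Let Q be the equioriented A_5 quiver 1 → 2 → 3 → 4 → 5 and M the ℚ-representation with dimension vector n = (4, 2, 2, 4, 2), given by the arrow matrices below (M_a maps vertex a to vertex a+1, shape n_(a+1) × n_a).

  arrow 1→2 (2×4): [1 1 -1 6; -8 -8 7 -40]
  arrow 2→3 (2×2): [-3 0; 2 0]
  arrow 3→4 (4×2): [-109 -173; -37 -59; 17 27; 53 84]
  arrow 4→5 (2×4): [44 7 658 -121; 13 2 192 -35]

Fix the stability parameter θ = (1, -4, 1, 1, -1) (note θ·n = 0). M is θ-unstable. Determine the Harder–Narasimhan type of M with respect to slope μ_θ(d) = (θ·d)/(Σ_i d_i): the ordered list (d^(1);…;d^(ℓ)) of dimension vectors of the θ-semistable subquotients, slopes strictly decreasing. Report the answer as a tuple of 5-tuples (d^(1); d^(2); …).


Interval decomposition of M: I[1,1]^2, I[1,2], I[1,4], I[3,5], I[4,4], I[4,5].
HN type (ℓ=4): μ^(1)=1; μ^(2)=1/3; μ^(3)=0; μ^(4)=-3/2

((2, 0, 1, 2, 0); (0, 0, 1, 1, 1); (0, 0, 0, 1, 1); (2, 2, 0, 0, 0))


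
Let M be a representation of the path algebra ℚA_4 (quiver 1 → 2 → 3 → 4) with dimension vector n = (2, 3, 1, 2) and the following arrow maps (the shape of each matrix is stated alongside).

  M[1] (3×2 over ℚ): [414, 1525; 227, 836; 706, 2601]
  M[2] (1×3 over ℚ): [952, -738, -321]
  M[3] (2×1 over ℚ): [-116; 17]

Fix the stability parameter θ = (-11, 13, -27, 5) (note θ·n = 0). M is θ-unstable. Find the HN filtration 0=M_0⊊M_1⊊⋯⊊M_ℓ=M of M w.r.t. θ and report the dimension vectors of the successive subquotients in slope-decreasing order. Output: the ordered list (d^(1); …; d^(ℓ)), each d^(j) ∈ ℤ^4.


Barcode: M ≅ I[1,2], I[1,4], I[2,2], I[4,4]. HN layers by μ_θ (4 steps, strictly decreasing):
  μ^(1)=13; μ^(2)=5; μ^(3)=-7; μ^(4)=-11

((0, 2, 0, 0); (0, 0, 0, 2); (0, 1, 1, 0); (2, 0, 0, 0))


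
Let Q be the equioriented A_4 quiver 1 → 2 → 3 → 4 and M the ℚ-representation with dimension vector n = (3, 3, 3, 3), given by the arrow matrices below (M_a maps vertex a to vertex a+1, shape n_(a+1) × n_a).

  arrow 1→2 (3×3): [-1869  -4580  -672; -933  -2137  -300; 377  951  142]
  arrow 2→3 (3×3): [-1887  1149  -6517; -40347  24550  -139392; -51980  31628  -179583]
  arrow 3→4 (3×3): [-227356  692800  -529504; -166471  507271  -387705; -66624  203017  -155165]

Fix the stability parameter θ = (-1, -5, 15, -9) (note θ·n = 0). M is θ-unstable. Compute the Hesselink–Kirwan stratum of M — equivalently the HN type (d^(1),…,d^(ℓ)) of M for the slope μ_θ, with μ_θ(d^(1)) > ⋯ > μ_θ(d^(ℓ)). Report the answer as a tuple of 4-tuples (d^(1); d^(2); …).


Via rank(M_{q-1}∘⋯∘M_p): M ≅ I[1,4]^3.
μ_θ-semistable layers: μ^(1)=3; μ^(2)=-3

((0, 0, 3, 3); (3, 3, 0, 0))


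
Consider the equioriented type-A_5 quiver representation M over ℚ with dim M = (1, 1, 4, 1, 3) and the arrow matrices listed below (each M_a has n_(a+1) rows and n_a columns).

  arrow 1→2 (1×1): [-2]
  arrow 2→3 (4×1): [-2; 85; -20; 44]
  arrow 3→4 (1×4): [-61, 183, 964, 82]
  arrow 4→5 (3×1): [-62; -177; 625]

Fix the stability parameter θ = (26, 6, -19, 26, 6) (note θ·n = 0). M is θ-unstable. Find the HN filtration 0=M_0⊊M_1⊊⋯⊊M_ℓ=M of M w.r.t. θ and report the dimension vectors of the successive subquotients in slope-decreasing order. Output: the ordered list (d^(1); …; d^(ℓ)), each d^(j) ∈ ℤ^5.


Interval decomposition of M: I[1,5], I[3,3]^3, I[5,5]^2.
HN type (ℓ=4): μ^(1)=16; μ^(2)=6; μ^(3)=13/3; μ^(4)=-19

((0, 0, 0, 1, 1); (0, 0, 0, 0, 2); (1, 1, 1, 0, 0); (0, 0, 3, 0, 0))


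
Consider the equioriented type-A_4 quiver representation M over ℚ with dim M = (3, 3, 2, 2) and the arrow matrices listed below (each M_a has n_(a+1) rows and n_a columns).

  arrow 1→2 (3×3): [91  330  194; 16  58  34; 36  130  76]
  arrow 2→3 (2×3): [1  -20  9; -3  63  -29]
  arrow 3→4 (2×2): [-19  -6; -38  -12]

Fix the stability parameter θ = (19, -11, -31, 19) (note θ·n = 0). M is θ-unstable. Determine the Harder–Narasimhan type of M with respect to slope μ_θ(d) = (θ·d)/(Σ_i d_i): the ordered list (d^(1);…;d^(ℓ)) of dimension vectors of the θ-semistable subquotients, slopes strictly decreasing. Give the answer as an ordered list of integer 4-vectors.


Via rank(M_{q-1}∘⋯∘M_p): M ≅ I[1,2], I[1,3], I[1,4], I[4,4].
μ_θ-semistable layers: μ^(1)=19; μ^(2)=4; μ^(3)=-23/3

((0, 0, 0, 2); (1, 1, 0, 0); (2, 2, 2, 0))


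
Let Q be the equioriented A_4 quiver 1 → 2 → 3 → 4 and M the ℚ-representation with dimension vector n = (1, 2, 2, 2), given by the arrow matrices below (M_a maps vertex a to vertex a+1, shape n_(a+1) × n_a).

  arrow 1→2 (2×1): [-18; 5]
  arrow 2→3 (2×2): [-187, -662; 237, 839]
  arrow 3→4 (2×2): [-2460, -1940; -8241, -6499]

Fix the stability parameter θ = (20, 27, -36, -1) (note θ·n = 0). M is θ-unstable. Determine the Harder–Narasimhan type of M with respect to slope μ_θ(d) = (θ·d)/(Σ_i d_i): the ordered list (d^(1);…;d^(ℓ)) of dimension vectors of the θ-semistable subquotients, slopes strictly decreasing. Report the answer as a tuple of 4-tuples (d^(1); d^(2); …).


Via rank(M_{q-1}∘⋯∘M_p): M ≅ I[1,4], I[2,3], I[4,4].
μ_θ-semistable layers: μ^(1)=5/2; μ^(2)=-1; μ^(3)=-9/2

((1, 1, 1, 1); (0, 0, 0, 1); (0, 1, 1, 0))


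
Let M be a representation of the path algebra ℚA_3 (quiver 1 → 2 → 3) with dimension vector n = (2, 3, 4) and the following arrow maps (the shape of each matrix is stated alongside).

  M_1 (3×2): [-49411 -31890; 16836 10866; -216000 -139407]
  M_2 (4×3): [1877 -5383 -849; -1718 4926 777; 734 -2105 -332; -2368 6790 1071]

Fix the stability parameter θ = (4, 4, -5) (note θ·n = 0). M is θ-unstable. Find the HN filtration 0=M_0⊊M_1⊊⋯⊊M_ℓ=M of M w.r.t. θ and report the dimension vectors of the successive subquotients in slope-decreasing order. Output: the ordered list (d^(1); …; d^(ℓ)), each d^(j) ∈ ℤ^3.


Barcode: M ≅ I[1,3]^2, I[2,3], I[3,3]. HN layers by μ_θ (3 steps, strictly decreasing):
  μ^(1)=1; μ^(2)=-1/2; μ^(3)=-5

((2, 2, 2); (0, 1, 1); (0, 0, 1))


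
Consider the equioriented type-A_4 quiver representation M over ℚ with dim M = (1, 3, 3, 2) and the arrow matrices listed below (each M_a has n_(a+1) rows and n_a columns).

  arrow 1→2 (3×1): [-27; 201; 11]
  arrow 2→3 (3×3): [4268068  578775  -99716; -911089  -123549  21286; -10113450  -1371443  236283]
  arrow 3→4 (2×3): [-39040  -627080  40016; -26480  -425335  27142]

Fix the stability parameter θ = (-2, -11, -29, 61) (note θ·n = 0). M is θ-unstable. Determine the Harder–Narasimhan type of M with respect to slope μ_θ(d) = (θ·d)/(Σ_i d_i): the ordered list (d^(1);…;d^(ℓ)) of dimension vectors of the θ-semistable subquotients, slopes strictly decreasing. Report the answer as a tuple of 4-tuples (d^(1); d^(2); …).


Interval decomposition of M: I[1,3], I[2,3], I[2,4], I[4,4].
HN type (ℓ=3): μ^(1)=61; μ^(2)=-14; μ^(3)=-20

((0, 0, 0, 2); (1, 1, 1, 0); (0, 2, 2, 0))


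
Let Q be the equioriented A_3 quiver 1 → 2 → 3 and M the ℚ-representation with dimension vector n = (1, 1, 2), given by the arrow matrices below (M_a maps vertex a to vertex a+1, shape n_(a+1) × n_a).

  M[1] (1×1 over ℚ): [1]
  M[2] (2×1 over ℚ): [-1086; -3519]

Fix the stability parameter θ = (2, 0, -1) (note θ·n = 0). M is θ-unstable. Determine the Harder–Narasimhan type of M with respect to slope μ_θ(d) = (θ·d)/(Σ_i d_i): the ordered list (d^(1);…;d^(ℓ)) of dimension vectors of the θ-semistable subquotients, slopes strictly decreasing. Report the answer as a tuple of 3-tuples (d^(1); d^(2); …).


Via rank(M_{q-1}∘⋯∘M_p): M ≅ I[1,3], I[3,3].
μ_θ-semistable layers: μ^(1)=1/3; μ^(2)=-1

((1, 1, 1); (0, 0, 1))


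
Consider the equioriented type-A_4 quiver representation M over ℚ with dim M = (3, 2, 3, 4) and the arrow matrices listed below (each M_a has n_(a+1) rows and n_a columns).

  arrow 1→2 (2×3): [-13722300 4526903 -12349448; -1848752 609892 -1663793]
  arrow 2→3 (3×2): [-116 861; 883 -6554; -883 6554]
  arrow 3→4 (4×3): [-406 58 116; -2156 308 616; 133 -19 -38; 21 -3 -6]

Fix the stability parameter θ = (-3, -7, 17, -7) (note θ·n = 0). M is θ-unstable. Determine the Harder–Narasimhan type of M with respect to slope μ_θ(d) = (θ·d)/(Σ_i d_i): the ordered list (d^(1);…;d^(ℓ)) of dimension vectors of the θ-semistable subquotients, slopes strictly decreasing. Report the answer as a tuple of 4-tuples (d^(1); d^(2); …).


Barcode: M ≅ I[1,1], I[1,3], I[1,4], I[3,3], I[4,4]^3. HN layers by μ_θ (5 steps, strictly decreasing):
  μ^(1)=17; μ^(2)=5; μ^(3)=-3; μ^(4)=-5; μ^(5)=-7

((0, 0, 2, 0); (0, 0, 1, 1); (1, 0, 0, 0); (2, 2, 0, 0); (0, 0, 0, 3))


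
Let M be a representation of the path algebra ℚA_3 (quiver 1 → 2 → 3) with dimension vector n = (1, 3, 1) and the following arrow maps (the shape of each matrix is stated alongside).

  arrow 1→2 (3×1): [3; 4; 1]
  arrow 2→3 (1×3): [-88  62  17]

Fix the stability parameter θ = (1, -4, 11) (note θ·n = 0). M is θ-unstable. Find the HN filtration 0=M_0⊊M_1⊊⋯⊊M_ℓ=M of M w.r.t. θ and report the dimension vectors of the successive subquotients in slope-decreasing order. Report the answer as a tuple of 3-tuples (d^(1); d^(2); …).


Interval decomposition of M: I[1,3], I[2,2]^2.
HN type (ℓ=3): μ^(1)=11; μ^(2)=-3/2; μ^(3)=-4

((0, 0, 1); (1, 1, 0); (0, 2, 0))


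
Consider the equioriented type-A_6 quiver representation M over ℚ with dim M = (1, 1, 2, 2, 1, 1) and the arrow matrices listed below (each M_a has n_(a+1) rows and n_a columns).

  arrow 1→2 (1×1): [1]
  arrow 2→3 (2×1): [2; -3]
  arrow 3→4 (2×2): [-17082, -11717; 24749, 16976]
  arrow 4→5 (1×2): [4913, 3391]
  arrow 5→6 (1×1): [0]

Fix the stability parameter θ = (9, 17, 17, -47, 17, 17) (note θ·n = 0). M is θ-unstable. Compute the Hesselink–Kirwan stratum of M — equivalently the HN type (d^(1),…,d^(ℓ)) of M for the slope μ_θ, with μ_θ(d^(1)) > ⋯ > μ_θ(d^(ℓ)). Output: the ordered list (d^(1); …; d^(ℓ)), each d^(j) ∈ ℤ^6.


Via rank(M_{q-1}∘⋯∘M_p): M ≅ I[1,5], I[3,4], I[6,6].
μ_θ-semistable layers: μ^(1)=17; μ^(2)=-1; μ^(3)=-15

((0, 0, 0, 0, 1, 1); (1, 1, 1, 1, 0, 0); (0, 0, 1, 1, 0, 0))


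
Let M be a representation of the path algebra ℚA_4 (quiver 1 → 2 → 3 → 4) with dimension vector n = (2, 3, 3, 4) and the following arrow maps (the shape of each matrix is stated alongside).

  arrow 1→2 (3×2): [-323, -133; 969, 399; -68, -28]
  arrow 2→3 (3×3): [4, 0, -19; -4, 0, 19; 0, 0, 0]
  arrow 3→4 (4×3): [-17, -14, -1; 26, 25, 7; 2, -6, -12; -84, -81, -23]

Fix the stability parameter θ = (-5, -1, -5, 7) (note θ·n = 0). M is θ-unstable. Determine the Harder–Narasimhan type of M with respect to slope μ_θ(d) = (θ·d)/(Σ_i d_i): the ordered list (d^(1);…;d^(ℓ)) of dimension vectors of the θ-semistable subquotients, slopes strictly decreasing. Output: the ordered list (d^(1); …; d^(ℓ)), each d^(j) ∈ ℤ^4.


Barcode: M ≅ I[1,1], I[1,2], I[2,2], I[2,4], I[3,4]^2, I[4,4]. HN layers by μ_θ (4 steps, strictly decreasing):
  μ^(1)=7; μ^(2)=-1; μ^(3)=-3; μ^(4)=-5

((0, 0, 0, 4); (0, 2, 0, 0); (0, 1, 1, 0); (2, 0, 2, 0))


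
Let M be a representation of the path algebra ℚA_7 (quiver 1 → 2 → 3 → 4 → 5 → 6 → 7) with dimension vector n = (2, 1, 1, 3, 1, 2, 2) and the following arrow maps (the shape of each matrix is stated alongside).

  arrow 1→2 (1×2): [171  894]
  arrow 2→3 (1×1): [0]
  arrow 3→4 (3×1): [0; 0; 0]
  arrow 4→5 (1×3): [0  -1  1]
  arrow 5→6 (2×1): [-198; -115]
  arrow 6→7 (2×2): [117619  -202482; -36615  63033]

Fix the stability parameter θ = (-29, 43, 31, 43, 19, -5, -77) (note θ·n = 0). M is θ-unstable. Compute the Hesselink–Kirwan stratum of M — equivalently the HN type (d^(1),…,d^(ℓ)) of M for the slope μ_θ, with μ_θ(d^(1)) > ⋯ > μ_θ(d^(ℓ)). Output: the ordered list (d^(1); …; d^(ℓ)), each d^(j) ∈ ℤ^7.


Via rank(M_{q-1}∘⋯∘M_p): M ≅ I[1,1], I[1,2], I[3,3], I[4,4]^2, I[4,7], I[6,7].
μ_θ-semistable layers: μ^(1)=43; μ^(2)=31; μ^(3)=-5; μ^(4)=-29; μ^(5)=-41

((0, 1, 0, 2, 0, 0, 0); (0, 0, 1, 0, 0, 0, 0); (0, 0, 0, 1, 1, 1, 1); (2, 0, 0, 0, 0, 0, 0); (0, 0, 0, 0, 0, 1, 1))


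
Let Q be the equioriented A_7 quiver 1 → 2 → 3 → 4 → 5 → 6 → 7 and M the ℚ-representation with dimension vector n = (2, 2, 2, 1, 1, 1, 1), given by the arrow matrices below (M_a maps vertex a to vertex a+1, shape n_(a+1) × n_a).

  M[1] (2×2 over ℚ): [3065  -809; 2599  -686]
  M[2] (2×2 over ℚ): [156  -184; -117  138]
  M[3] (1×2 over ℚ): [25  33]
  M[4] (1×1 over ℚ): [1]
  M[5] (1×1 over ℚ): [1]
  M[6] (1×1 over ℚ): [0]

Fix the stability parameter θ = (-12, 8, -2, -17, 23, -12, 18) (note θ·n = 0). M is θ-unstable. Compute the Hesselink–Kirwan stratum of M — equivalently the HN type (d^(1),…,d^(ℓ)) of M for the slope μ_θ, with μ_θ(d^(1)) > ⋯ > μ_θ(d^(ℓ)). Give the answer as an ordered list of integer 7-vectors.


Interval decomposition of M: I[1,2], I[1,6], I[3,3], I[7,7].
HN type (ℓ=6): μ^(1)=18; μ^(2)=8; μ^(3)=11/2; μ^(4)=-2; μ^(5)=-11/3; μ^(6)=-12

((0, 0, 0, 0, 0, 0, 1); (0, 1, 0, 0, 0, 0, 0); (0, 0, 0, 0, 1, 1, 0); (0, 0, 1, 0, 0, 0, 0); (0, 1, 1, 1, 0, 0, 0); (2, 0, 0, 0, 0, 0, 0))


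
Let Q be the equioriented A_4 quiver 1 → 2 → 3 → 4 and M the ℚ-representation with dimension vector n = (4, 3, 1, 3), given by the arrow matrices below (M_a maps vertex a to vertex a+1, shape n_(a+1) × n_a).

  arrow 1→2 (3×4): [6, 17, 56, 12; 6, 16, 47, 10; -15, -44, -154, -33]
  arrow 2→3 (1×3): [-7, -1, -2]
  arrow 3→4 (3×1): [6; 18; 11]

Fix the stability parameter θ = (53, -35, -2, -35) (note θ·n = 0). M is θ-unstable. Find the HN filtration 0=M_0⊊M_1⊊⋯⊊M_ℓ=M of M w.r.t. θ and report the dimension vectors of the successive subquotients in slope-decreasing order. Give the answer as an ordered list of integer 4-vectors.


Interval decomposition of M: I[1,1], I[1,2]^2, I[1,4], I[4,4]^2.
HN type (ℓ=4): μ^(1)=53; μ^(2)=9; μ^(3)=-19/4; μ^(4)=-35

((1, 0, 0, 0); (2, 2, 0, 0); (1, 1, 1, 1); (0, 0, 0, 2))


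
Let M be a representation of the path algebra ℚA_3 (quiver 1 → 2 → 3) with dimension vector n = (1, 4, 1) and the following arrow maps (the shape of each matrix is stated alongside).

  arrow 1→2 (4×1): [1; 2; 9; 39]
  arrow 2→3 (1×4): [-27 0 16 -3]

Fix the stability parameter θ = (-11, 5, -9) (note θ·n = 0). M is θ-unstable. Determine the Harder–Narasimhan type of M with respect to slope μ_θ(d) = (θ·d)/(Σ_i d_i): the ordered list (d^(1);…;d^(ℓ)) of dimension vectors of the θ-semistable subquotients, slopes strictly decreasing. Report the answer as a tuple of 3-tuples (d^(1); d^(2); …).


Interval decomposition of M: I[1,2], I[2,2]^2, I[2,3].
HN type (ℓ=3): μ^(1)=5; μ^(2)=-2; μ^(3)=-11

((0, 3, 0); (0, 1, 1); (1, 0, 0))


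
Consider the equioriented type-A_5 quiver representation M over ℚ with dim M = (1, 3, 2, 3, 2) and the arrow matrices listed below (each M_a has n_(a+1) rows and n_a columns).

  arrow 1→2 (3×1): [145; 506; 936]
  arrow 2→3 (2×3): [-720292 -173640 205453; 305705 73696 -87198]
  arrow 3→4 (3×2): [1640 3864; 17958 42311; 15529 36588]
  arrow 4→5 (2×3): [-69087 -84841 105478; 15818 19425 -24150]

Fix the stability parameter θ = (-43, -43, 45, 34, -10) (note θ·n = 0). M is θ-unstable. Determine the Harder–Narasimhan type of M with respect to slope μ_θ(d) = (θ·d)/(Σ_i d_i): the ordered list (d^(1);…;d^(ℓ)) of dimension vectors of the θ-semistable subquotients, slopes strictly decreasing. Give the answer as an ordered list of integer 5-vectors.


Via rank(M_{q-1}∘⋯∘M_p): M ≅ I[1,5], I[2,2], I[2,5], I[4,4].
μ_θ-semistable layers: μ^(1)=34; μ^(2)=23; μ^(3)=-43

((0, 0, 0, 1, 0); (0, 0, 2, 2, 2); (1, 3, 0, 0, 0))


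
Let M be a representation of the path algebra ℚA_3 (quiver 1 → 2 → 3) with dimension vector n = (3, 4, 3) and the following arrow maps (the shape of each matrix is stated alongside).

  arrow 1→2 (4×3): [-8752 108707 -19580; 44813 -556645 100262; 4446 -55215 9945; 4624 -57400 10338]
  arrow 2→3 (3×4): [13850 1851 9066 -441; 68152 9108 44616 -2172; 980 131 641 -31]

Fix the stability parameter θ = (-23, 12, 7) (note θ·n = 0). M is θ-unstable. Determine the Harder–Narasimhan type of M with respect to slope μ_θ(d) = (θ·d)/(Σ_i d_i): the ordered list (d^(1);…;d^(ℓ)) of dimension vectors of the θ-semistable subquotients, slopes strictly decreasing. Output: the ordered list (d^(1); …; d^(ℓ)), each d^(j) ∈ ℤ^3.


Barcode: M ≅ I[1,2], I[1,3]^2, I[2,2], I[3,3]. HN layers by μ_θ (4 steps, strictly decreasing):
  μ^(1)=12; μ^(2)=19/2; μ^(3)=7; μ^(4)=-23

((0, 2, 0); (0, 2, 2); (0, 0, 1); (3, 0, 0))


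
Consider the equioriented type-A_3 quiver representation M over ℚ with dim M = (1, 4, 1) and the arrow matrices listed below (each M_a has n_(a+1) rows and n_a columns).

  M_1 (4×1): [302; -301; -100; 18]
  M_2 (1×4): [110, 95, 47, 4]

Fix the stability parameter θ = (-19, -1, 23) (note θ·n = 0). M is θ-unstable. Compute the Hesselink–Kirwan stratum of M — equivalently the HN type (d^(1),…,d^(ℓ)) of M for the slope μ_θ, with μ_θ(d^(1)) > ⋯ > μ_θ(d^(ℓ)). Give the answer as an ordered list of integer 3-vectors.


Barcode: M ≅ I[1,3], I[2,2]^3. HN layers by μ_θ (3 steps, strictly decreasing):
  μ^(1)=23; μ^(2)=-1; μ^(3)=-19

((0, 0, 1); (0, 4, 0); (1, 0, 0))


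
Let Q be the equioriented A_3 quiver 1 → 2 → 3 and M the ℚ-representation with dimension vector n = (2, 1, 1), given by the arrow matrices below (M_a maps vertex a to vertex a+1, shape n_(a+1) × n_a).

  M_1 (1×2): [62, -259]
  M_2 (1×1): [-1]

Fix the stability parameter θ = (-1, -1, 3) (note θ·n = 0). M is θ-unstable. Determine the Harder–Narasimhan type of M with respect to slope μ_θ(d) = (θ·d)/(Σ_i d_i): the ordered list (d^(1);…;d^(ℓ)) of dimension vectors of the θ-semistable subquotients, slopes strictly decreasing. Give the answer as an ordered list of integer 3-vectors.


Interval decomposition of M: I[1,1], I[1,3].
HN type (ℓ=2): μ^(1)=3; μ^(2)=-1

((0, 0, 1); (2, 1, 0))


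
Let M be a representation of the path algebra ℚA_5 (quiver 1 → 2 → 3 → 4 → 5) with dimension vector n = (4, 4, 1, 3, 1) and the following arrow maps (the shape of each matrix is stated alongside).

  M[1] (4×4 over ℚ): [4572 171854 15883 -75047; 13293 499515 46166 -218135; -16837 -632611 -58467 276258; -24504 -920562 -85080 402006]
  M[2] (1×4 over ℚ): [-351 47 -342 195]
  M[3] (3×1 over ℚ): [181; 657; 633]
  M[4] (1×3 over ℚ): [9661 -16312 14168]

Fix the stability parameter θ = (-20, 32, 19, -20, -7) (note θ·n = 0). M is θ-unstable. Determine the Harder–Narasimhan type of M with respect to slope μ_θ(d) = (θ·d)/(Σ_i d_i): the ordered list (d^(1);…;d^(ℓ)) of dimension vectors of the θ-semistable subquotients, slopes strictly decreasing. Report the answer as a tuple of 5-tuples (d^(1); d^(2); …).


Via rank(M_{q-1}∘⋯∘M_p): M ≅ I[1,1], I[1,2]^2, I[1,5], I[2,2], I[4,4]^2.
μ_θ-semistable layers: μ^(1)=32; μ^(2)=6; μ^(3)=-20

((0, 3, 0, 0, 0); (0, 1, 1, 1, 1); (4, 0, 0, 2, 0))


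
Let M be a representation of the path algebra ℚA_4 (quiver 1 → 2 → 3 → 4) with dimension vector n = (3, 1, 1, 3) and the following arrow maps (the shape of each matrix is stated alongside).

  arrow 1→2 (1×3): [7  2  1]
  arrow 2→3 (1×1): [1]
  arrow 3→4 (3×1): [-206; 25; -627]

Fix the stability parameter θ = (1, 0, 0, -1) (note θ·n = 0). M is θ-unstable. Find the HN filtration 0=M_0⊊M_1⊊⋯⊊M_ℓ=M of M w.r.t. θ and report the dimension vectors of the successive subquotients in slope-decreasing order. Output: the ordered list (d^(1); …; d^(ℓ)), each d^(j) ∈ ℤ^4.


Via rank(M_{q-1}∘⋯∘M_p): M ≅ I[1,1]^2, I[1,4], I[4,4]^2.
μ_θ-semistable layers: μ^(1)=1; μ^(2)=0; μ^(3)=-1

((2, 0, 0, 0); (1, 1, 1, 1); (0, 0, 0, 2))


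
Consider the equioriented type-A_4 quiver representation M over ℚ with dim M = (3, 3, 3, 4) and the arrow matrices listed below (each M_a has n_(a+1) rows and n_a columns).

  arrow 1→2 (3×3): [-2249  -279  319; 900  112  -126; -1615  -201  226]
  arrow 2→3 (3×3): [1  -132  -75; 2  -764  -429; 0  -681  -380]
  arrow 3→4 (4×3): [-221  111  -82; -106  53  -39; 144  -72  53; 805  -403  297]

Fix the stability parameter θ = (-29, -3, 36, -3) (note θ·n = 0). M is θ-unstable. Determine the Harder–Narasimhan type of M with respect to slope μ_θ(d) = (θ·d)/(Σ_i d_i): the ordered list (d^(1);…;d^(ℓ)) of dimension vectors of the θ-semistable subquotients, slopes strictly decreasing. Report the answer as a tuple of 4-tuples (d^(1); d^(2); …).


Via rank(M_{q-1}∘⋯∘M_p): M ≅ I[1,4]^3, I[4,4].
μ_θ-semistable layers: μ^(1)=33/2; μ^(2)=-3; μ^(3)=-29

((0, 0, 3, 3); (0, 3, 0, 1); (3, 0, 0, 0))


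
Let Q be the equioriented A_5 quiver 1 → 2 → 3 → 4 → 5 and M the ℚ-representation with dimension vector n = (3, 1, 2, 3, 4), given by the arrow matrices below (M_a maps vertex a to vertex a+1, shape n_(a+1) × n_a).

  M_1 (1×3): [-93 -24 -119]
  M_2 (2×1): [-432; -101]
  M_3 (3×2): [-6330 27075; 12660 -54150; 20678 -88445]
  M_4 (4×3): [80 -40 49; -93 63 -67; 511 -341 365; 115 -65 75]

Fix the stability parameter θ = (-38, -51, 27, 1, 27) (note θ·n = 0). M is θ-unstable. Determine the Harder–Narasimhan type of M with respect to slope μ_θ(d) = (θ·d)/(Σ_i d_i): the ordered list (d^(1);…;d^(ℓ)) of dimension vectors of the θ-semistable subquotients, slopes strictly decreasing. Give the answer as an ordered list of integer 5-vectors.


Interval decomposition of M: I[1,1]^2, I[1,5], I[3,3], I[4,4], I[4,5], I[5,5]^2.
HN type (ℓ=5): μ^(1)=27; μ^(2)=14; μ^(3)=1; μ^(4)=-38; μ^(5)=-89/2

((0, 0, 1, 0, 4); (0, 0, 1, 1, 0); (0, 0, 0, 2, 0); (2, 0, 0, 0, 0); (1, 1, 0, 0, 0))


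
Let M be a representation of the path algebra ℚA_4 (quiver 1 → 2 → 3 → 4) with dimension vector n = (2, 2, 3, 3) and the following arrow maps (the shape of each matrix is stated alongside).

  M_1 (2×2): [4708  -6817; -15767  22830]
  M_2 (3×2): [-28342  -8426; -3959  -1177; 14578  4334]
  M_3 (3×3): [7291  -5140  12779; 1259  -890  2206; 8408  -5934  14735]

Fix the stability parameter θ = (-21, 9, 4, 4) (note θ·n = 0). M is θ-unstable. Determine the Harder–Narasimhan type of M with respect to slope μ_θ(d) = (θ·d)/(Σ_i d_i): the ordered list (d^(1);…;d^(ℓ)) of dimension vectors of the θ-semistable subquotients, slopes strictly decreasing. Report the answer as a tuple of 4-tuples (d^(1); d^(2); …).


Interval decomposition of M: I[1,2], I[1,3], I[3,4]^2, I[4,4].
HN type (ℓ=4): μ^(1)=9; μ^(2)=13/2; μ^(3)=4; μ^(4)=-21

((0, 1, 0, 0); (0, 1, 1, 0); (0, 0, 2, 3); (2, 0, 0, 0))


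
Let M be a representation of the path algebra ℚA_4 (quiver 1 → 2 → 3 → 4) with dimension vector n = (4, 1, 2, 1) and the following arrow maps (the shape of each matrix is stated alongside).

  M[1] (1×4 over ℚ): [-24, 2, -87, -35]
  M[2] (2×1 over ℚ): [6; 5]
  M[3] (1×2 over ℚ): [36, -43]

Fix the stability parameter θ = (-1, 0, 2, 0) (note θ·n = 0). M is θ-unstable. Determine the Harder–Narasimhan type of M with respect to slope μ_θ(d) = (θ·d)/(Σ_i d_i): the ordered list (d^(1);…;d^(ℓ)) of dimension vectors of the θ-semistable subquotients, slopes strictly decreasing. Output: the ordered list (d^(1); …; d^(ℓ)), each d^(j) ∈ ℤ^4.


Barcode: M ≅ I[1,1]^3, I[1,4], I[3,3]. HN layers by μ_θ (4 steps, strictly decreasing):
  μ^(1)=2; μ^(2)=1; μ^(3)=0; μ^(4)=-1

((0, 0, 1, 0); (0, 0, 1, 1); (0, 1, 0, 0); (4, 0, 0, 0))


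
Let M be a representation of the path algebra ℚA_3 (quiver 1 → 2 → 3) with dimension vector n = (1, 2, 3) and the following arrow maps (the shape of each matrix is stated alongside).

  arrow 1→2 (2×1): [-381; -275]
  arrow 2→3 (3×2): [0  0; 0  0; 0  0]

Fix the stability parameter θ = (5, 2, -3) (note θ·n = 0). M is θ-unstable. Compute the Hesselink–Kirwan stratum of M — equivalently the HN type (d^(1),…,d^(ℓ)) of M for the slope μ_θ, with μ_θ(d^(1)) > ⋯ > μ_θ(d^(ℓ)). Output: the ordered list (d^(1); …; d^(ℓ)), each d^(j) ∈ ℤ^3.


Interval decomposition of M: I[1,2], I[2,2], I[3,3]^3.
HN type (ℓ=3): μ^(1)=7/2; μ^(2)=2; μ^(3)=-3

((1, 1, 0); (0, 1, 0); (0, 0, 3))


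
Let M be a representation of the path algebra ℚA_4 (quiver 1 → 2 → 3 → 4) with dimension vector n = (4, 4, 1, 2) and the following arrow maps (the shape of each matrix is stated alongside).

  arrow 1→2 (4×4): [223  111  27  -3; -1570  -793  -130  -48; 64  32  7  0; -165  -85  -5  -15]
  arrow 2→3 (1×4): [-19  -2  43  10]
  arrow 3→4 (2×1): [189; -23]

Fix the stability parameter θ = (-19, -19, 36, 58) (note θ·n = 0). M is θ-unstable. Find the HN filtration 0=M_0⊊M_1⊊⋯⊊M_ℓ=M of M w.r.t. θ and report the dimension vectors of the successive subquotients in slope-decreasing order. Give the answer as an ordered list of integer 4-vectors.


Via rank(M_{q-1}∘⋯∘M_p): M ≅ I[1,1], I[1,2]^2, I[1,4], I[2,2], I[4,4].
μ_θ-semistable layers: μ^(1)=58; μ^(2)=36; μ^(3)=-19

((0, 0, 0, 2); (0, 0, 1, 0); (4, 4, 0, 0))
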